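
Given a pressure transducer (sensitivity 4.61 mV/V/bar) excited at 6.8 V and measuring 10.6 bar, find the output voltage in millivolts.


Output = sensitivity * Vex * P.
Vout = 4.61 * 6.8 * 10.6
Vout = 31.348 * 10.6
Vout = 332.29 mV

332.29 mV


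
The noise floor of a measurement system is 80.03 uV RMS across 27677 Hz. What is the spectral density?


Noise spectral density = Vrms / sqrt(BW).
NSD = 80.03 / sqrt(27677)
NSD = 80.03 / 166.3641
NSD = 0.4811 uV/sqrt(Hz)

0.4811 uV/sqrt(Hz)


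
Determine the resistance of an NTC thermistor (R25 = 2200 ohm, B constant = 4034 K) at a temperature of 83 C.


NTC thermistor equation: Rt = R25 * exp(B * (1/T - 1/T25)).
T in Kelvin: 356.15 K, T25 = 298.15 K
1/T - 1/T25 = 1/356.15 - 1/298.15 = -0.00054621
B * (1/T - 1/T25) = 4034 * -0.00054621 = -2.2034
Rt = 2200 * exp(-2.2034) = 242.9 ohm

242.9 ohm


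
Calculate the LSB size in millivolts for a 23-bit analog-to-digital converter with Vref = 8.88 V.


The resolution (LSB) of an ADC is Vref / 2^n.
LSB = 8.88 / 2^23
LSB = 8.88 / 8388608
LSB = 1.06e-06 V = 0.00105858 mV

0.00105858 mV


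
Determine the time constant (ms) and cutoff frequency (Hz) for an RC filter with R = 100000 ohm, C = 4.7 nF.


Time constant: tau = R * C.
tau = 100000 * 4.70e-09 = 0.00047 s
tau = 0.47 ms
Cutoff frequency: fc = 1 / (2*pi*R*C).
fc = 1 / (2*pi*0.00047) = 338.63 Hz

tau = 0.47 ms, fc = 338.63 Hz


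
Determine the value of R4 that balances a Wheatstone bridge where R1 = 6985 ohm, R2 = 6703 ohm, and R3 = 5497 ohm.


At balance: R1*R4 = R2*R3, so R4 = R2*R3/R1.
R4 = 6703 * 5497 / 6985
R4 = 36846391 / 6985
R4 = 5275.07 ohm

5275.07 ohm


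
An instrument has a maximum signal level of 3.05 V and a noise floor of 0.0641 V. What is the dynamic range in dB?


Dynamic range = 20 * log10(Vmax / Vnoise).
DR = 20 * log10(3.05 / 0.0641)
DR = 20 * log10(47.58)
DR = 33.55 dB

33.55 dB


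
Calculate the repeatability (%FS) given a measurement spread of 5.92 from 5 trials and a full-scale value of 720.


Repeatability = (spread / full scale) * 100%.
R = (5.92 / 720) * 100
R = 0.822 %FS

0.822 %FS


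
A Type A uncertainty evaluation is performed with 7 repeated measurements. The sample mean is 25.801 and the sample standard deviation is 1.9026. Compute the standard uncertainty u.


The standard uncertainty for Type A evaluation is u = s / sqrt(n).
u = 1.9026 / sqrt(7)
u = 1.9026 / 2.6458
u = 0.7191

0.7191


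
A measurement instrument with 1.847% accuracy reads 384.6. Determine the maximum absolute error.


Absolute error = (accuracy% / 100) * reading.
Error = (1.847 / 100) * 384.6
Error = 0.01847 * 384.6
Error = 7.1036

7.1036


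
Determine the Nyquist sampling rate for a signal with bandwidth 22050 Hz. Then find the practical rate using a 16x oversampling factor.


By Nyquist theorem, fs_min = 2 * fmax.
fs_min = 2 * 22050 = 44100 Hz
Practical rate = 16 * fs_min = 16 * 44100 = 705600 Hz

fs_min = 44100 Hz, fs_practical = 705600 Hz


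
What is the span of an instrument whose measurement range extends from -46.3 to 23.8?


Span = upper range - lower range.
Span = 23.8 - (-46.3)
Span = 70.1

70.1


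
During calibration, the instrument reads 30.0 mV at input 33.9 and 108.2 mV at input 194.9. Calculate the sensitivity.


Sensitivity = (y2 - y1) / (x2 - x1).
S = (108.2 - 30.0) / (194.9 - 33.9)
S = 78.2 / 161.0
S = 0.4857 mV/unit

0.4857 mV/unit


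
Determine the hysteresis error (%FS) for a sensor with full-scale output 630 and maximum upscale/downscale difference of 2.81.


Hysteresis = (max difference / full scale) * 100%.
H = (2.81 / 630) * 100
H = 0.446 %FS

0.446 %FS


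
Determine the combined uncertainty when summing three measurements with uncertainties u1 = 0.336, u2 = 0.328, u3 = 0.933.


For a sum of independent quantities, uc = sqrt(u1^2 + u2^2 + u3^2).
uc = sqrt(0.336^2 + 0.328^2 + 0.933^2)
uc = sqrt(0.112896 + 0.107584 + 0.870489)
uc = 1.0445

1.0445


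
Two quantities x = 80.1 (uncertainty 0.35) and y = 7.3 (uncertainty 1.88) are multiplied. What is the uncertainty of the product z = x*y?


For a product z = x*y, the relative uncertainty is:
uz/z = sqrt((ux/x)^2 + (uy/y)^2)
Relative uncertainties: ux/x = 0.35/80.1 = 0.00437
uy/y = 1.88/7.3 = 0.257534
z = 80.1 * 7.3 = 584.7
uz = 584.7 * sqrt(0.00437^2 + 0.257534^2) = 150.61

150.61


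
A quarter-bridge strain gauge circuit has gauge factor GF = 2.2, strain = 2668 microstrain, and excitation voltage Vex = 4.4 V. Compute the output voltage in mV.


Quarter bridge output: Vout = (GF * epsilon * Vex) / 4.
Vout = (2.2 * 2668e-6 * 4.4) / 4
Vout = 0.02582624 / 4 V
Vout = 0.00645656 V = 6.4566 mV

6.4566 mV


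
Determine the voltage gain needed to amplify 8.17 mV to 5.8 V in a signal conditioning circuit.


Gain = Vout / Vin (converting to same units).
G = 5.8 V / 8.17 mV
G = 5800.0 mV / 8.17 mV
G = 709.91

709.91


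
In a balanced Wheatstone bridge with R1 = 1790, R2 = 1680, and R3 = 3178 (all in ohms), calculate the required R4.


At balance: R1*R4 = R2*R3, so R4 = R2*R3/R1.
R4 = 1680 * 3178 / 1790
R4 = 5339040 / 1790
R4 = 2982.7 ohm

2982.7 ohm


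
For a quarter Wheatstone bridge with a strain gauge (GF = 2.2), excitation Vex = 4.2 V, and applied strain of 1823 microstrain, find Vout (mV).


Quarter bridge output: Vout = (GF * epsilon * Vex) / 4.
Vout = (2.2 * 1823e-6 * 4.2) / 4
Vout = 0.01684452 / 4 V
Vout = 0.00421113 V = 4.2111 mV

4.2111 mV


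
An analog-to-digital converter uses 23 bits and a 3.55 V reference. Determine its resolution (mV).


The resolution (LSB) of an ADC is Vref / 2^n.
LSB = 3.55 / 2^23
LSB = 3.55 / 8388608
LSB = 4.2e-07 V = 0.00042319 mV

0.00042319 mV


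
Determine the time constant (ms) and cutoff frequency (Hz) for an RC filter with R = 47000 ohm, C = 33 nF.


Time constant: tau = R * C.
tau = 47000 * 3.30e-08 = 0.001551 s
tau = 1.551 ms
Cutoff frequency: fc = 1 / (2*pi*R*C).
fc = 1 / (2*pi*0.001551) = 102.61 Hz

tau = 1.551 ms, fc = 102.61 Hz


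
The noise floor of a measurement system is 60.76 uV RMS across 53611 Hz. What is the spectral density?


Noise spectral density = Vrms / sqrt(BW).
NSD = 60.76 / sqrt(53611)
NSD = 60.76 / 231.5405
NSD = 0.2624 uV/sqrt(Hz)

0.2624 uV/sqrt(Hz)


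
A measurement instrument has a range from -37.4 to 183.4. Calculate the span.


Span = upper range - lower range.
Span = 183.4 - (-37.4)
Span = 220.8

220.8


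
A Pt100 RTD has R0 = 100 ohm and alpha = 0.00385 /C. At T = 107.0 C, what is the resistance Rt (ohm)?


The RTD equation: Rt = R0 * (1 + alpha * T).
Rt = 100 * (1 + 0.00385 * 107.0)
Rt = 100 * (1 + 0.41195)
Rt = 100 * 1.41195
Rt = 141.195 ohm

141.195 ohm


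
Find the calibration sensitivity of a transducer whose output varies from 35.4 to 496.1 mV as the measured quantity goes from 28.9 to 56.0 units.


Sensitivity = (y2 - y1) / (x2 - x1).
S = (496.1 - 35.4) / (56.0 - 28.9)
S = 460.7 / 27.1
S = 17.0 mV/unit

17.0 mV/unit


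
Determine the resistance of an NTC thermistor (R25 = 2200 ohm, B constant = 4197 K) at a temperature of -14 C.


NTC thermistor equation: Rt = R25 * exp(B * (1/T - 1/T25)).
T in Kelvin: 259.15 K, T25 = 298.15 K
1/T - 1/T25 = 1/259.15 - 1/298.15 = 0.00050475
B * (1/T - 1/T25) = 4197 * 0.00050475 = 2.1184
Rt = 2200 * exp(2.1184) = 18300.1 ohm

18300.1 ohm


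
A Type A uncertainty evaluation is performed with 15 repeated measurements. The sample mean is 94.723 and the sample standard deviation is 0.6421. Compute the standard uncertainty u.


The standard uncertainty for Type A evaluation is u = s / sqrt(n).
u = 0.6421 / sqrt(15)
u = 0.6421 / 3.873
u = 0.1658

0.1658


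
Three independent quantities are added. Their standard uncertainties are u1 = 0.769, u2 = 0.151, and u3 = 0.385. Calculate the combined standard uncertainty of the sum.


For a sum of independent quantities, uc = sqrt(u1^2 + u2^2 + u3^2).
uc = sqrt(0.769^2 + 0.151^2 + 0.385^2)
uc = sqrt(0.591361 + 0.022801 + 0.148225)
uc = 0.8731

0.8731


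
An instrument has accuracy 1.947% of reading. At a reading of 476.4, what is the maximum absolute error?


Absolute error = (accuracy% / 100) * reading.
Error = (1.947 / 100) * 476.4
Error = 0.01947 * 476.4
Error = 9.2755

9.2755


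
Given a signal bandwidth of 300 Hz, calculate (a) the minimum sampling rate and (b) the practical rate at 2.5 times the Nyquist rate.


By Nyquist theorem, fs_min = 2 * fmax.
fs_min = 2 * 300 = 600 Hz
Practical rate = 2.5 * fs_min = 2.5 * 600 = 1500 Hz

fs_min = 600 Hz, fs_practical = 1500 Hz


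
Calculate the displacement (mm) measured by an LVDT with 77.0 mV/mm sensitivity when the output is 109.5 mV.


Displacement = Vout / sensitivity.
d = 109.5 / 77.0
d = 1.422 mm

1.422 mm


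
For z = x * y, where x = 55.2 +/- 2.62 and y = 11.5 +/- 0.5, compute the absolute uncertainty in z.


For a product z = x*y, the relative uncertainty is:
uz/z = sqrt((ux/x)^2 + (uy/y)^2)
Relative uncertainties: ux/x = 2.62/55.2 = 0.047464
uy/y = 0.5/11.5 = 0.043478
z = 55.2 * 11.5 = 634.8
uz = 634.8 * sqrt(0.047464^2 + 0.043478^2) = 40.86

40.86


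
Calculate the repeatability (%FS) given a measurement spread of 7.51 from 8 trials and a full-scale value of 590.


Repeatability = (spread / full scale) * 100%.
R = (7.51 / 590) * 100
R = 1.273 %FS

1.273 %FS


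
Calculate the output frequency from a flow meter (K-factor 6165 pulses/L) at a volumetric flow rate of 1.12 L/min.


Frequency = K * Q / 60 (converting L/min to L/s).
f = 6165 * 1.12 / 60
f = 6904.8 / 60
f = 115.08 Hz

115.08 Hz


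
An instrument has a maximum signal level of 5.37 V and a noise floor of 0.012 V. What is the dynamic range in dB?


Dynamic range = 20 * log10(Vmax / Vnoise).
DR = 20 * log10(5.37 / 0.012)
DR = 20 * log10(447.5)
DR = 53.02 dB

53.02 dB


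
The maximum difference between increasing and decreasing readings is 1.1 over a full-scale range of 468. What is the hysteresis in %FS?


Hysteresis = (max difference / full scale) * 100%.
H = (1.1 / 468) * 100
H = 0.235 %FS

0.235 %FS


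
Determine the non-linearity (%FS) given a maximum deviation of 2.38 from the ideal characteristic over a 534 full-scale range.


Linearity error = (max deviation / full scale) * 100%.
Linearity = (2.38 / 534) * 100
Linearity = 0.446 %FS

0.446 %FS


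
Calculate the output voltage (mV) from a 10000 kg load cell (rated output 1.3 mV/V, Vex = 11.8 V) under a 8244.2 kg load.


Vout = rated_output * Vex * (load / capacity).
Vout = 1.3 * 11.8 * (8244.2 / 10000)
Vout = 1.3 * 11.8 * 0.82442
Vout = 12.647 mV

12.647 mV


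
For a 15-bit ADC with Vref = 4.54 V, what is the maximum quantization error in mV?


The maximum quantization error is +/- LSB/2.
LSB = Vref / 2^n = 4.54 / 32768 = 0.00013855 V
Max error = LSB / 2 = 0.00013855 / 2 = 6.927e-05 V
Max error = 0.0693 mV

0.0693 mV


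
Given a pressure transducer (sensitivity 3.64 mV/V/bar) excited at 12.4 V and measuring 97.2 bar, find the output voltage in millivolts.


Output = sensitivity * Vex * P.
Vout = 3.64 * 12.4 * 97.2
Vout = 45.136 * 97.2
Vout = 4387.22 mV

4387.22 mV


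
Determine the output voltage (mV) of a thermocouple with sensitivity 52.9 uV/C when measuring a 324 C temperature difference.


The thermocouple output V = sensitivity * dT.
V = 52.9 uV/C * 324 C
V = 17139.6 uV
V = 17.14 mV

17.14 mV


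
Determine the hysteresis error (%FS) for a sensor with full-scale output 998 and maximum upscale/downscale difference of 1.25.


Hysteresis = (max difference / full scale) * 100%.
H = (1.25 / 998) * 100
H = 0.125 %FS

0.125 %FS


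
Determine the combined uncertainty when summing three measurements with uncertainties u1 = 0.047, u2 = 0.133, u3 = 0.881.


For a sum of independent quantities, uc = sqrt(u1^2 + u2^2 + u3^2).
uc = sqrt(0.047^2 + 0.133^2 + 0.881^2)
uc = sqrt(0.002209 + 0.017689 + 0.776161)
uc = 0.8922

0.8922


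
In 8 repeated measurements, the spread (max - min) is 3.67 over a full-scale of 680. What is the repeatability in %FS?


Repeatability = (spread / full scale) * 100%.
R = (3.67 / 680) * 100
R = 0.54 %FS

0.54 %FS


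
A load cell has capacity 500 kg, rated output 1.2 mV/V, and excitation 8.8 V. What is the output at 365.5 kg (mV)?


Vout = rated_output * Vex * (load / capacity).
Vout = 1.2 * 8.8 * (365.5 / 500)
Vout = 1.2 * 8.8 * 0.731
Vout = 7.719 mV

7.719 mV


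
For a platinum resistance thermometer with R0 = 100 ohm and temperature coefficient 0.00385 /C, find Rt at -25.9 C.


The RTD equation: Rt = R0 * (1 + alpha * T).
Rt = 100 * (1 + 0.00385 * -25.9)
Rt = 100 * (1 + -0.099715)
Rt = 100 * 0.900285
Rt = 90.028 ohm

90.028 ohm


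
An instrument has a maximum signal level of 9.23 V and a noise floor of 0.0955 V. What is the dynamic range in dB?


Dynamic range = 20 * log10(Vmax / Vnoise).
DR = 20 * log10(9.23 / 0.0955)
DR = 20 * log10(96.65)
DR = 39.7 dB

39.7 dB


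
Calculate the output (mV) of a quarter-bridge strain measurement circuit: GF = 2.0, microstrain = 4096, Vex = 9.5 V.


Quarter bridge output: Vout = (GF * epsilon * Vex) / 4.
Vout = (2.0 * 4096e-6 * 9.5) / 4
Vout = 0.077824 / 4 V
Vout = 0.019456 V = 19.456 mV

19.456 mV


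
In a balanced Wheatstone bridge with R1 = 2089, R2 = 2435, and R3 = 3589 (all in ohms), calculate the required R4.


At balance: R1*R4 = R2*R3, so R4 = R2*R3/R1.
R4 = 2435 * 3589 / 2089
R4 = 8739215 / 2089
R4 = 4183.44 ohm

4183.44 ohm


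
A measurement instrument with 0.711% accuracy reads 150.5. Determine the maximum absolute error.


Absolute error = (accuracy% / 100) * reading.
Error = (0.711 / 100) * 150.5
Error = 0.00711 * 150.5
Error = 1.0701

1.0701


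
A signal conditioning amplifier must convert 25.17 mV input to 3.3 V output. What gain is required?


Gain = Vout / Vin (converting to same units).
G = 3.3 V / 25.17 mV
G = 3300.0 mV / 25.17 mV
G = 131.11

131.11


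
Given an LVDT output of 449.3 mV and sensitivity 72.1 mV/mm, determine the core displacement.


Displacement = Vout / sensitivity.
d = 449.3 / 72.1
d = 6.232 mm

6.232 mm


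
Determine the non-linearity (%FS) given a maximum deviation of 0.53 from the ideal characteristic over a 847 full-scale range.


Linearity error = (max deviation / full scale) * 100%.
Linearity = (0.53 / 847) * 100
Linearity = 0.063 %FS

0.063 %FS


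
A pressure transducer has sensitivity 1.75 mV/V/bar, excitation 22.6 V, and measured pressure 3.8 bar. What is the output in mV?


Output = sensitivity * Vex * P.
Vout = 1.75 * 22.6 * 3.8
Vout = 39.55 * 3.8
Vout = 150.29 mV

150.29 mV


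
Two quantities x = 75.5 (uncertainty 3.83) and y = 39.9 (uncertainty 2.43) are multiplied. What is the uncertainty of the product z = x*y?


For a product z = x*y, the relative uncertainty is:
uz/z = sqrt((ux/x)^2 + (uy/y)^2)
Relative uncertainties: ux/x = 3.83/75.5 = 0.050728
uy/y = 2.43/39.9 = 0.060902
z = 75.5 * 39.9 = 3012.4
uz = 3012.4 * sqrt(0.050728^2 + 0.060902^2) = 238.773

238.773


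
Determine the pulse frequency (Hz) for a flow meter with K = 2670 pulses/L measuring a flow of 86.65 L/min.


Frequency = K * Q / 60 (converting L/min to L/s).
f = 2670 * 86.65 / 60
f = 231355.5 / 60
f = 3855.93 Hz

3855.93 Hz


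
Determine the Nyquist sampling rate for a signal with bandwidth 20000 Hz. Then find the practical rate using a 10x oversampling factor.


By Nyquist theorem, fs_min = 2 * fmax.
fs_min = 2 * 20000 = 40000 Hz
Practical rate = 10 * fs_min = 10 * 40000 = 400000 Hz

fs_min = 40000 Hz, fs_practical = 400000 Hz


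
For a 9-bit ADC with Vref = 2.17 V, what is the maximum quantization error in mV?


The maximum quantization error is +/- LSB/2.
LSB = Vref / 2^n = 2.17 / 512 = 0.00423828 V
Max error = LSB / 2 = 0.00423828 / 2 = 0.00211914 V
Max error = 2.1191 mV

2.1191 mV


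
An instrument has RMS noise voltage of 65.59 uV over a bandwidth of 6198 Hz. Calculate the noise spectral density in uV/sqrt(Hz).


Noise spectral density = Vrms / sqrt(BW).
NSD = 65.59 / sqrt(6198)
NSD = 65.59 / 78.7274
NSD = 0.8331 uV/sqrt(Hz)

0.8331 uV/sqrt(Hz)


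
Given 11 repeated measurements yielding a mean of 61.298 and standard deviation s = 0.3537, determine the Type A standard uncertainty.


The standard uncertainty for Type A evaluation is u = s / sqrt(n).
u = 0.3537 / sqrt(11)
u = 0.3537 / 3.3166
u = 0.1066

0.1066


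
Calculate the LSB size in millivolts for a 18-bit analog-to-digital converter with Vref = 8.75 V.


The resolution (LSB) of an ADC is Vref / 2^n.
LSB = 8.75 / 2^18
LSB = 8.75 / 262144
LSB = 3.338e-05 V = 0.0333786 mV

0.0333786 mV


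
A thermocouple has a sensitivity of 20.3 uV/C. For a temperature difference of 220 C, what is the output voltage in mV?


The thermocouple output V = sensitivity * dT.
V = 20.3 uV/C * 220 C
V = 4466.0 uV
V = 4.466 mV

4.466 mV


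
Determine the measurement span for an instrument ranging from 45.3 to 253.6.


Span = upper range - lower range.
Span = 253.6 - (45.3)
Span = 208.3

208.3


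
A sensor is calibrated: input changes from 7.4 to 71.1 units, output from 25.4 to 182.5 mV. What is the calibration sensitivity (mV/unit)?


Sensitivity = (y2 - y1) / (x2 - x1).
S = (182.5 - 25.4) / (71.1 - 7.4)
S = 157.1 / 63.7
S = 2.4662 mV/unit

2.4662 mV/unit


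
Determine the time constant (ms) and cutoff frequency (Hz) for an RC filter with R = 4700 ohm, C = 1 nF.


Time constant: tau = R * C.
tau = 4700 * 1.00e-09 = 4.7e-06 s
tau = 0.0047 ms
Cutoff frequency: fc = 1 / (2*pi*R*C).
fc = 1 / (2*pi*4.7e-06) = 33862.75 Hz

tau = 0.0047 ms, fc = 33862.75 Hz


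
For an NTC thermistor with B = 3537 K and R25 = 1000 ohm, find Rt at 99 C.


NTC thermistor equation: Rt = R25 * exp(B * (1/T - 1/T25)).
T in Kelvin: 372.15 K, T25 = 298.15 K
1/T - 1/T25 = 1/372.15 - 1/298.15 = -0.00066693
B * (1/T - 1/T25) = 3537 * -0.00066693 = -2.3589
Rt = 1000 * exp(-2.3589) = 94.5 ohm

94.5 ohm


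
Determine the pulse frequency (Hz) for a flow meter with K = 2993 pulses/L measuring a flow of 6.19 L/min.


Frequency = K * Q / 60 (converting L/min to L/s).
f = 2993 * 6.19 / 60
f = 18526.67 / 60
f = 308.78 Hz

308.78 Hz


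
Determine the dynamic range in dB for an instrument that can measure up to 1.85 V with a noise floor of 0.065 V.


Dynamic range = 20 * log10(Vmax / Vnoise).
DR = 20 * log10(1.85 / 0.065)
DR = 20 * log10(28.46)
DR = 29.09 dB

29.09 dB


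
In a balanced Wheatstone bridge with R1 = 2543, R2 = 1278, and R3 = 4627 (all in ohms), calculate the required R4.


At balance: R1*R4 = R2*R3, so R4 = R2*R3/R1.
R4 = 1278 * 4627 / 2543
R4 = 5913306 / 2543
R4 = 2325.33 ohm

2325.33 ohm


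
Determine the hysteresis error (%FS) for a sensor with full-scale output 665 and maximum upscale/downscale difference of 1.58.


Hysteresis = (max difference / full scale) * 100%.
H = (1.58 / 665) * 100
H = 0.238 %FS

0.238 %FS


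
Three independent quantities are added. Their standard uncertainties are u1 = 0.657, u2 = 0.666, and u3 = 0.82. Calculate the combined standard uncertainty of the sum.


For a sum of independent quantities, uc = sqrt(u1^2 + u2^2 + u3^2).
uc = sqrt(0.657^2 + 0.666^2 + 0.82^2)
uc = sqrt(0.431649 + 0.443556 + 0.6724)
uc = 1.244

1.244


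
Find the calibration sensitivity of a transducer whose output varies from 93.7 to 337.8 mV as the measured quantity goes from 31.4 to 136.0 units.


Sensitivity = (y2 - y1) / (x2 - x1).
S = (337.8 - 93.7) / (136.0 - 31.4)
S = 244.1 / 104.6
S = 2.3337 mV/unit

2.3337 mV/unit


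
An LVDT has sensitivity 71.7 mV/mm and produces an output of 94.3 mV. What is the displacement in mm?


Displacement = Vout / sensitivity.
d = 94.3 / 71.7
d = 1.315 mm

1.315 mm


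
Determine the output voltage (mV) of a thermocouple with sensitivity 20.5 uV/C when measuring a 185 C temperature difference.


The thermocouple output V = sensitivity * dT.
V = 20.5 uV/C * 185 C
V = 3792.5 uV
V = 3.792 mV

3.792 mV


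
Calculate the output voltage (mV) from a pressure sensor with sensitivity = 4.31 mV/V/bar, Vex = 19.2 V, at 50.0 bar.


Output = sensitivity * Vex * P.
Vout = 4.31 * 19.2 * 50.0
Vout = 82.752 * 50.0
Vout = 4137.6 mV

4137.6 mV


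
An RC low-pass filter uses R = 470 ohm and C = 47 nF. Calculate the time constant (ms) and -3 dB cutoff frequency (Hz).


Time constant: tau = R * C.
tau = 470 * 4.70e-08 = 2.209e-05 s
tau = 0.0221 ms
Cutoff frequency: fc = 1 / (2*pi*R*C).
fc = 1 / (2*pi*2.209e-05) = 7204.84 Hz

tau = 0.0221 ms, fc = 7204.84 Hz


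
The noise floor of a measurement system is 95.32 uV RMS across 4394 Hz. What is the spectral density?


Noise spectral density = Vrms / sqrt(BW).
NSD = 95.32 / sqrt(4394)
NSD = 95.32 / 66.2873
NSD = 1.438 uV/sqrt(Hz)

1.438 uV/sqrt(Hz)


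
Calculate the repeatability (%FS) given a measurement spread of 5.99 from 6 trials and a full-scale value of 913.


Repeatability = (spread / full scale) * 100%.
R = (5.99 / 913) * 100
R = 0.656 %FS

0.656 %FS


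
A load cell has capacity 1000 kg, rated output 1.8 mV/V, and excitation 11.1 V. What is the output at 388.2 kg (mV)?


Vout = rated_output * Vex * (load / capacity).
Vout = 1.8 * 11.1 * (388.2 / 1000)
Vout = 1.8 * 11.1 * 0.3882
Vout = 7.756 mV

7.756 mV


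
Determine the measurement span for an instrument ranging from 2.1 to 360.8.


Span = upper range - lower range.
Span = 360.8 - (2.1)
Span = 358.7

358.7


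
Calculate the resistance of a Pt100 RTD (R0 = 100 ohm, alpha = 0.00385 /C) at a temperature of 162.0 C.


The RTD equation: Rt = R0 * (1 + alpha * T).
Rt = 100 * (1 + 0.00385 * 162.0)
Rt = 100 * (1 + 0.6237)
Rt = 100 * 1.6237
Rt = 162.37 ohm

162.37 ohm


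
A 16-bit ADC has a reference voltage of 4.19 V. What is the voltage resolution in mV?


The resolution (LSB) of an ADC is Vref / 2^n.
LSB = 4.19 / 2^16
LSB = 4.19 / 65536
LSB = 6.393e-05 V = 0.06393433 mV

0.06393433 mV


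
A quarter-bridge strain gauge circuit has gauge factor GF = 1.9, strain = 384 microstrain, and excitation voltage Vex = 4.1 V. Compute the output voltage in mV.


Quarter bridge output: Vout = (GF * epsilon * Vex) / 4.
Vout = (1.9 * 384e-6 * 4.1) / 4
Vout = 0.00299136 / 4 V
Vout = 0.00074784 V = 0.7478 mV

0.7478 mV


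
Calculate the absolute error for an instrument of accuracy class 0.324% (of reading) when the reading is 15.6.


Absolute error = (accuracy% / 100) * reading.
Error = (0.324 / 100) * 15.6
Error = 0.00324 * 15.6
Error = 0.0505

0.0505


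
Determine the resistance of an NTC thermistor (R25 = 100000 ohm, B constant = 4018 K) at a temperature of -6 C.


NTC thermistor equation: Rt = R25 * exp(B * (1/T - 1/T25)).
T in Kelvin: 267.15 K, T25 = 298.15 K
1/T - 1/T25 = 1/267.15 - 1/298.15 = 0.0003892
B * (1/T - 1/T25) = 4018 * 0.0003892 = 1.5638
Rt = 100000 * exp(1.5638) = 477694.6 ohm

477694.6 ohm


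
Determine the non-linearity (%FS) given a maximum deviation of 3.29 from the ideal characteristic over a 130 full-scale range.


Linearity error = (max deviation / full scale) * 100%.
Linearity = (3.29 / 130) * 100
Linearity = 2.531 %FS

2.531 %FS


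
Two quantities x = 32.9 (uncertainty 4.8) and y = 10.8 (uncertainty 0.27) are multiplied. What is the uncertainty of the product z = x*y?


For a product z = x*y, the relative uncertainty is:
uz/z = sqrt((ux/x)^2 + (uy/y)^2)
Relative uncertainties: ux/x = 4.8/32.9 = 0.145897
uy/y = 0.27/10.8 = 0.025
z = 32.9 * 10.8 = 355.3
uz = 355.3 * sqrt(0.145897^2 + 0.025^2) = 52.596

52.596


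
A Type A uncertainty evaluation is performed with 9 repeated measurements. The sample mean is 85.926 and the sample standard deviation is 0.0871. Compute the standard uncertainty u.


The standard uncertainty for Type A evaluation is u = s / sqrt(n).
u = 0.0871 / sqrt(9)
u = 0.0871 / 3.0
u = 0.029

0.029


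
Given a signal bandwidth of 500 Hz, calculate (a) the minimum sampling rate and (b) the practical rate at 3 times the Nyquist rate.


By Nyquist theorem, fs_min = 2 * fmax.
fs_min = 2 * 500 = 1000 Hz
Practical rate = 3 * fs_min = 3 * 1000 = 3000 Hz

fs_min = 1000 Hz, fs_practical = 3000 Hz


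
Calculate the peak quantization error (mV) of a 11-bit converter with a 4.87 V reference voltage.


The maximum quantization error is +/- LSB/2.
LSB = Vref / 2^n = 4.87 / 2048 = 0.00237793 V
Max error = LSB / 2 = 0.00237793 / 2 = 0.00118896 V
Max error = 1.189 mV

1.189 mV


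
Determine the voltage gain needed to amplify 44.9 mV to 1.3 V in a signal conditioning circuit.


Gain = Vout / Vin (converting to same units).
G = 1.3 V / 44.9 mV
G = 1300.0 mV / 44.9 mV
G = 28.95

28.95


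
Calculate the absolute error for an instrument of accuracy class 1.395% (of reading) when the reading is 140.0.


Absolute error = (accuracy% / 100) * reading.
Error = (1.395 / 100) * 140.0
Error = 0.01395 * 140.0
Error = 1.953

1.953


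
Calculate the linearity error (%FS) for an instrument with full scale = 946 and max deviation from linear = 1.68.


Linearity error = (max deviation / full scale) * 100%.
Linearity = (1.68 / 946) * 100
Linearity = 0.178 %FS

0.178 %FS


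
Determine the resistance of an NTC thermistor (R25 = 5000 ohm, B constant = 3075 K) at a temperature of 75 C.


NTC thermistor equation: Rt = R25 * exp(B * (1/T - 1/T25)).
T in Kelvin: 348.15 K, T25 = 298.15 K
1/T - 1/T25 = 1/348.15 - 1/298.15 = -0.00048169
B * (1/T - 1/T25) = 3075 * -0.00048169 = -1.4812
Rt = 5000 * exp(-1.4812) = 1136.8 ohm

1136.8 ohm


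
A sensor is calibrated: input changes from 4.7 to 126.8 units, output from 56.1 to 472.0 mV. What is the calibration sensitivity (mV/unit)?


Sensitivity = (y2 - y1) / (x2 - x1).
S = (472.0 - 56.1) / (126.8 - 4.7)
S = 415.9 / 122.1
S = 3.4062 mV/unit

3.4062 mV/unit


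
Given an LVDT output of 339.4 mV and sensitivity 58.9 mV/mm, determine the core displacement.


Displacement = Vout / sensitivity.
d = 339.4 / 58.9
d = 5.762 mm

5.762 mm


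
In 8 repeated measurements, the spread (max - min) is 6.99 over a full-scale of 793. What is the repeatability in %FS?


Repeatability = (spread / full scale) * 100%.
R = (6.99 / 793) * 100
R = 0.881 %FS

0.881 %FS


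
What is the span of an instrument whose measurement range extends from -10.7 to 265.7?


Span = upper range - lower range.
Span = 265.7 - (-10.7)
Span = 276.4

276.4


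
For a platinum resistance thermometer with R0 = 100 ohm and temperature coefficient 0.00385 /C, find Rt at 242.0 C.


The RTD equation: Rt = R0 * (1 + alpha * T).
Rt = 100 * (1 + 0.00385 * 242.0)
Rt = 100 * (1 + 0.9317)
Rt = 100 * 1.9317
Rt = 193.17 ohm

193.17 ohm


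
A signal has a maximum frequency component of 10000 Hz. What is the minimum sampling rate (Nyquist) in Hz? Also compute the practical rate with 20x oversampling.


By Nyquist theorem, fs_min = 2 * fmax.
fs_min = 2 * 10000 = 20000 Hz
Practical rate = 20 * fs_min = 20 * 20000 = 400000 Hz

fs_min = 20000 Hz, fs_practical = 400000 Hz


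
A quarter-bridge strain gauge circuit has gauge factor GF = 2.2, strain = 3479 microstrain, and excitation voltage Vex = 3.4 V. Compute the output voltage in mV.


Quarter bridge output: Vout = (GF * epsilon * Vex) / 4.
Vout = (2.2 * 3479e-6 * 3.4) / 4
Vout = 0.02602292 / 4 V
Vout = 0.00650573 V = 6.5057 mV

6.5057 mV


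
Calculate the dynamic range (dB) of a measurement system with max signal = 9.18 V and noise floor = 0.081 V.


Dynamic range = 20 * log10(Vmax / Vnoise).
DR = 20 * log10(9.18 / 0.081)
DR = 20 * log10(113.33)
DR = 41.09 dB

41.09 dB


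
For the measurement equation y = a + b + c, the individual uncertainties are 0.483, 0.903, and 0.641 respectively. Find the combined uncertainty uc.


For a sum of independent quantities, uc = sqrt(u1^2 + u2^2 + u3^2).
uc = sqrt(0.483^2 + 0.903^2 + 0.641^2)
uc = sqrt(0.233289 + 0.815409 + 0.410881)
uc = 1.2081

1.2081


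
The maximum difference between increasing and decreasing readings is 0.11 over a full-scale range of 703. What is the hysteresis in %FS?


Hysteresis = (max difference / full scale) * 100%.
H = (0.11 / 703) * 100
H = 0.016 %FS

0.016 %FS


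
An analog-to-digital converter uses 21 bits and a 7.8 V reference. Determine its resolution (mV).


The resolution (LSB) of an ADC is Vref / 2^n.
LSB = 7.8 / 2^21
LSB = 7.8 / 2097152
LSB = 3.72e-06 V = 0.00371933 mV

0.00371933 mV


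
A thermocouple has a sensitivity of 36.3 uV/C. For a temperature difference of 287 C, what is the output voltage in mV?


The thermocouple output V = sensitivity * dT.
V = 36.3 uV/C * 287 C
V = 10418.1 uV
V = 10.418 mV

10.418 mV


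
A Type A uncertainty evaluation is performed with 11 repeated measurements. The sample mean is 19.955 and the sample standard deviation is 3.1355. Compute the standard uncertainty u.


The standard uncertainty for Type A evaluation is u = s / sqrt(n).
u = 3.1355 / sqrt(11)
u = 3.1355 / 3.3166
u = 0.9454

0.9454


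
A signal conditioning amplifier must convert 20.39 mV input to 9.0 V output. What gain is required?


Gain = Vout / Vin (converting to same units).
G = 9.0 V / 20.39 mV
G = 9000.0 mV / 20.39 mV
G = 441.39

441.39


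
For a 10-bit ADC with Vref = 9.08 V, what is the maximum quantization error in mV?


The maximum quantization error is +/- LSB/2.
LSB = Vref / 2^n = 9.08 / 1024 = 0.00886719 V
Max error = LSB / 2 = 0.00886719 / 2 = 0.00443359 V
Max error = 4.4336 mV

4.4336 mV


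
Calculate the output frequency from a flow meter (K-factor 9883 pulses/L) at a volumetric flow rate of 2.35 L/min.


Frequency = K * Q / 60 (converting L/min to L/s).
f = 9883 * 2.35 / 60
f = 23225.05 / 60
f = 387.08 Hz

387.08 Hz


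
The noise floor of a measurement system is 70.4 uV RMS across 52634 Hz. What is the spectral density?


Noise spectral density = Vrms / sqrt(BW).
NSD = 70.4 / sqrt(52634)
NSD = 70.4 / 229.421
NSD = 0.3069 uV/sqrt(Hz)

0.3069 uV/sqrt(Hz)


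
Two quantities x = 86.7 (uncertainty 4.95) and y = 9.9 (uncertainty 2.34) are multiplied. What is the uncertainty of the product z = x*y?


For a product z = x*y, the relative uncertainty is:
uz/z = sqrt((ux/x)^2 + (uy/y)^2)
Relative uncertainties: ux/x = 4.95/86.7 = 0.057093
uy/y = 2.34/9.9 = 0.236364
z = 86.7 * 9.9 = 858.3
uz = 858.3 * sqrt(0.057093^2 + 0.236364^2) = 208.713

208.713


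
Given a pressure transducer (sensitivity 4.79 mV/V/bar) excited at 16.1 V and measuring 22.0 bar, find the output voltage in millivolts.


Output = sensitivity * Vex * P.
Vout = 4.79 * 16.1 * 22.0
Vout = 77.119 * 22.0
Vout = 1696.62 mV

1696.62 mV


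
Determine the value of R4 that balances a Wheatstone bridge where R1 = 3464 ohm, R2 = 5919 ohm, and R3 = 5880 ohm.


At balance: R1*R4 = R2*R3, so R4 = R2*R3/R1.
R4 = 5919 * 5880 / 3464
R4 = 34803720 / 3464
R4 = 10047.26 ohm

10047.26 ohm


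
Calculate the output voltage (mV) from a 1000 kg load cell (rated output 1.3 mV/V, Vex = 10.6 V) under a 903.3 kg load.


Vout = rated_output * Vex * (load / capacity).
Vout = 1.3 * 10.6 * (903.3 / 1000)
Vout = 1.3 * 10.6 * 0.9033
Vout = 12.447 mV

12.447 mV


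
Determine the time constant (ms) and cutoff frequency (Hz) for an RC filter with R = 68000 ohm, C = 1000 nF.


Time constant: tau = R * C.
tau = 68000 * 1.00e-06 = 0.068 s
tau = 68.0 ms
Cutoff frequency: fc = 1 / (2*pi*R*C).
fc = 1 / (2*pi*0.068) = 2.34 Hz

tau = 68.0 ms, fc = 2.34 Hz


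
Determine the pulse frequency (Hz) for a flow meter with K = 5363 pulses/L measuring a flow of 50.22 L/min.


Frequency = K * Q / 60 (converting L/min to L/s).
f = 5363 * 50.22 / 60
f = 269329.86 / 60
f = 4488.83 Hz

4488.83 Hz


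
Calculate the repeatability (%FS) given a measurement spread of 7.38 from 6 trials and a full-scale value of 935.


Repeatability = (spread / full scale) * 100%.
R = (7.38 / 935) * 100
R = 0.789 %FS

0.789 %FS


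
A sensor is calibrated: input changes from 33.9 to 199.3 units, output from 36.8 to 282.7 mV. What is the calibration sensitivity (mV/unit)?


Sensitivity = (y2 - y1) / (x2 - x1).
S = (282.7 - 36.8) / (199.3 - 33.9)
S = 245.9 / 165.4
S = 1.4867 mV/unit

1.4867 mV/unit


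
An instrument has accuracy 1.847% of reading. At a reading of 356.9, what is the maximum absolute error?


Absolute error = (accuracy% / 100) * reading.
Error = (1.847 / 100) * 356.9
Error = 0.01847 * 356.9
Error = 6.5919

6.5919


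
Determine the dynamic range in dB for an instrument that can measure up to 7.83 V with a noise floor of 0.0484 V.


Dynamic range = 20 * log10(Vmax / Vnoise).
DR = 20 * log10(7.83 / 0.0484)
DR = 20 * log10(161.78)
DR = 44.18 dB

44.18 dB


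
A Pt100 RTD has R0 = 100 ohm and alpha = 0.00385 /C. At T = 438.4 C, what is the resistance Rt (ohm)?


The RTD equation: Rt = R0 * (1 + alpha * T).
Rt = 100 * (1 + 0.00385 * 438.4)
Rt = 100 * (1 + 1.68784)
Rt = 100 * 2.68784
Rt = 268.784 ohm

268.784 ohm


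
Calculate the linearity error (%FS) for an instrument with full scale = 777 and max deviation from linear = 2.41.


Linearity error = (max deviation / full scale) * 100%.
Linearity = (2.41 / 777) * 100
Linearity = 0.31 %FS

0.31 %FS


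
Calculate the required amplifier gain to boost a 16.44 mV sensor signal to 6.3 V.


Gain = Vout / Vin (converting to same units).
G = 6.3 V / 16.44 mV
G = 6300.0 mV / 16.44 mV
G = 383.21

383.21


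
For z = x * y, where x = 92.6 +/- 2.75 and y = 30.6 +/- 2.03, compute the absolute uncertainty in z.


For a product z = x*y, the relative uncertainty is:
uz/z = sqrt((ux/x)^2 + (uy/y)^2)
Relative uncertainties: ux/x = 2.75/92.6 = 0.029698
uy/y = 2.03/30.6 = 0.06634
z = 92.6 * 30.6 = 2833.6
uz = 2833.6 * sqrt(0.029698^2 + 0.06634^2) = 205.954

205.954


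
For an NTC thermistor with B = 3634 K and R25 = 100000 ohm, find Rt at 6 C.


NTC thermistor equation: Rt = R25 * exp(B * (1/T - 1/T25)).
T in Kelvin: 279.15 K, T25 = 298.15 K
1/T - 1/T25 = 1/279.15 - 1/298.15 = 0.00022829
B * (1/T - 1/T25) = 3634 * 0.00022829 = 0.8296
Rt = 100000 * exp(0.8296) = 229239.0 ohm

229239.0 ohm


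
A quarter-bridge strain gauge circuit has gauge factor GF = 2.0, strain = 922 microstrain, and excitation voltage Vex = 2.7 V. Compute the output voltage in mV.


Quarter bridge output: Vout = (GF * epsilon * Vex) / 4.
Vout = (2.0 * 922e-6 * 2.7) / 4
Vout = 0.0049788 / 4 V
Vout = 0.0012447 V = 1.2447 mV

1.2447 mV


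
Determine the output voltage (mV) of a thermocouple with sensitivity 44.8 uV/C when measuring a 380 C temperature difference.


The thermocouple output V = sensitivity * dT.
V = 44.8 uV/C * 380 C
V = 17024.0 uV
V = 17.024 mV

17.024 mV


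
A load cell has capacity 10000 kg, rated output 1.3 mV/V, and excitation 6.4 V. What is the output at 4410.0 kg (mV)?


Vout = rated_output * Vex * (load / capacity).
Vout = 1.3 * 6.4 * (4410.0 / 10000)
Vout = 1.3 * 6.4 * 0.441
Vout = 3.669 mV

3.669 mV


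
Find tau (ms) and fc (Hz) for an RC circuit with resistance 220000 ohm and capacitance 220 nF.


Time constant: tau = R * C.
tau = 220000 * 2.20e-07 = 0.0484 s
tau = 48.4 ms
Cutoff frequency: fc = 1 / (2*pi*R*C).
fc = 1 / (2*pi*0.0484) = 3.29 Hz

tau = 48.4 ms, fc = 3.29 Hz


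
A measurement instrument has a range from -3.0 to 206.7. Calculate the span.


Span = upper range - lower range.
Span = 206.7 - (-3.0)
Span = 209.7

209.7


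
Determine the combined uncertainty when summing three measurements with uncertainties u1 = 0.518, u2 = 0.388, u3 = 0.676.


For a sum of independent quantities, uc = sqrt(u1^2 + u2^2 + u3^2).
uc = sqrt(0.518^2 + 0.388^2 + 0.676^2)
uc = sqrt(0.268324 + 0.150544 + 0.456976)
uc = 0.9359

0.9359


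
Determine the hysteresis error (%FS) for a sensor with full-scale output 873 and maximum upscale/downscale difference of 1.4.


Hysteresis = (max difference / full scale) * 100%.
H = (1.4 / 873) * 100
H = 0.16 %FS

0.16 %FS


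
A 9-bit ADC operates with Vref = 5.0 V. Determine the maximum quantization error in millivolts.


The maximum quantization error is +/- LSB/2.
LSB = Vref / 2^n = 5.0 / 512 = 0.00976562 V
Max error = LSB / 2 = 0.00976562 / 2 = 0.00488281 V
Max error = 4.8828 mV

4.8828 mV


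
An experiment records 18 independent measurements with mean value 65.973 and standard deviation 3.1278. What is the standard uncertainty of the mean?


The standard uncertainty for Type A evaluation is u = s / sqrt(n).
u = 3.1278 / sqrt(18)
u = 3.1278 / 4.2426
u = 0.7372

0.7372


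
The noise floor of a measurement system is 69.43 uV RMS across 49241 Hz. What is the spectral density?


Noise spectral density = Vrms / sqrt(BW).
NSD = 69.43 / sqrt(49241)
NSD = 69.43 / 221.9031
NSD = 0.3129 uV/sqrt(Hz)

0.3129 uV/sqrt(Hz)


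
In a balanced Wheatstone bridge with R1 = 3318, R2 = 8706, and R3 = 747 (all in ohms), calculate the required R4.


At balance: R1*R4 = R2*R3, so R4 = R2*R3/R1.
R4 = 8706 * 747 / 3318
R4 = 6503382 / 3318
R4 = 1960.03 ohm

1960.03 ohm


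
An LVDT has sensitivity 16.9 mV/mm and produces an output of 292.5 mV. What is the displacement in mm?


Displacement = Vout / sensitivity.
d = 292.5 / 16.9
d = 17.308 mm

17.308 mm


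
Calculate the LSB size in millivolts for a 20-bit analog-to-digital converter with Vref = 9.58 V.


The resolution (LSB) of an ADC is Vref / 2^n.
LSB = 9.58 / 2^20
LSB = 9.58 / 1048576
LSB = 9.14e-06 V = 0.0091362 mV

0.0091362 mV


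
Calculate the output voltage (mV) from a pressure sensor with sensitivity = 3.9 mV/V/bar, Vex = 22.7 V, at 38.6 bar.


Output = sensitivity * Vex * P.
Vout = 3.9 * 22.7 * 38.6
Vout = 88.53 * 38.6
Vout = 3417.26 mV

3417.26 mV


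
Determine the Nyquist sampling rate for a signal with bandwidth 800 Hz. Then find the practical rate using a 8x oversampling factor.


By Nyquist theorem, fs_min = 2 * fmax.
fs_min = 2 * 800 = 1600 Hz
Practical rate = 8 * fs_min = 8 * 1600 = 12800 Hz

fs_min = 1600 Hz, fs_practical = 12800 Hz


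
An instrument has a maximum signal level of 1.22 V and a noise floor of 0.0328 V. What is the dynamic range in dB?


Dynamic range = 20 * log10(Vmax / Vnoise).
DR = 20 * log10(1.22 / 0.0328)
DR = 20 * log10(37.2)
DR = 31.41 dB

31.41 dB


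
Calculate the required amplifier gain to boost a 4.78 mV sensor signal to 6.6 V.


Gain = Vout / Vin (converting to same units).
G = 6.6 V / 4.78 mV
G = 6600.0 mV / 4.78 mV
G = 1380.75

1380.75


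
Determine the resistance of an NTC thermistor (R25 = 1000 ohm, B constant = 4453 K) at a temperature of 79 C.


NTC thermistor equation: Rt = R25 * exp(B * (1/T - 1/T25)).
T in Kelvin: 352.15 K, T25 = 298.15 K
1/T - 1/T25 = 1/352.15 - 1/298.15 = -0.00051432
B * (1/T - 1/T25) = 4453 * -0.00051432 = -2.2903
Rt = 1000 * exp(-2.2903) = 101.2 ohm

101.2 ohm


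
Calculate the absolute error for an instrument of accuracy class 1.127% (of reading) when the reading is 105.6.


Absolute error = (accuracy% / 100) * reading.
Error = (1.127 / 100) * 105.6
Error = 0.01127 * 105.6
Error = 1.1901

1.1901


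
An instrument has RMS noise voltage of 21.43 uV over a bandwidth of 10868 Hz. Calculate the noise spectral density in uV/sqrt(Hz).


Noise spectral density = Vrms / sqrt(BW).
NSD = 21.43 / sqrt(10868)
NSD = 21.43 / 104.2497
NSD = 0.2056 uV/sqrt(Hz)

0.2056 uV/sqrt(Hz)


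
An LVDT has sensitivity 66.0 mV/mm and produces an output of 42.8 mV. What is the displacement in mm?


Displacement = Vout / sensitivity.
d = 42.8 / 66.0
d = 0.648 mm

0.648 mm


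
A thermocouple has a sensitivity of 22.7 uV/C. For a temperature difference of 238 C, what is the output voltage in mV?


The thermocouple output V = sensitivity * dT.
V = 22.7 uV/C * 238 C
V = 5402.6 uV
V = 5.403 mV

5.403 mV


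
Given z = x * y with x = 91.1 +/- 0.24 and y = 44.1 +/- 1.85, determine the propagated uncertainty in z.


For a product z = x*y, the relative uncertainty is:
uz/z = sqrt((ux/x)^2 + (uy/y)^2)
Relative uncertainties: ux/x = 0.24/91.1 = 0.002634
uy/y = 1.85/44.1 = 0.04195
z = 91.1 * 44.1 = 4017.5
uz = 4017.5 * sqrt(0.002634^2 + 0.04195^2) = 168.867

168.867
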